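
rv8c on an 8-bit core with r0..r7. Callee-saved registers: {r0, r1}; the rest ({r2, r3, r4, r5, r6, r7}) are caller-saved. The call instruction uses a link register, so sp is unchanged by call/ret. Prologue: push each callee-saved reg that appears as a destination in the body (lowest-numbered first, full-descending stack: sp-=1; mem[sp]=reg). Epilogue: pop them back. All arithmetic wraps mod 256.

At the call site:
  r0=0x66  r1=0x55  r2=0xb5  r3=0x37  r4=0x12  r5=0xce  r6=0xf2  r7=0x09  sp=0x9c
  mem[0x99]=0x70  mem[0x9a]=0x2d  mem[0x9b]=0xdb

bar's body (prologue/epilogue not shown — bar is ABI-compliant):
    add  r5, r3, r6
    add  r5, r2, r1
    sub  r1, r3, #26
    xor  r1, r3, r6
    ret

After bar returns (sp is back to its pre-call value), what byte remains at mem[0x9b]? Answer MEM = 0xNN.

MEM = 0x55

prologue: push r1 → mem[0x9b]=0x55, sp=0x9b
body[0] add  r5, r3, r6 → r5=0x29
body[1] add  r5, r2, r1 → r5=0x0a
body[2] sub  r1, r3, #26 → r1=0x1d
body[3] xor  r1, r3, r6 → r1=0xc5
epilogue: pop r1=0x55, sp=0x9c
prologue pushed ['r1'] at ['0x9b']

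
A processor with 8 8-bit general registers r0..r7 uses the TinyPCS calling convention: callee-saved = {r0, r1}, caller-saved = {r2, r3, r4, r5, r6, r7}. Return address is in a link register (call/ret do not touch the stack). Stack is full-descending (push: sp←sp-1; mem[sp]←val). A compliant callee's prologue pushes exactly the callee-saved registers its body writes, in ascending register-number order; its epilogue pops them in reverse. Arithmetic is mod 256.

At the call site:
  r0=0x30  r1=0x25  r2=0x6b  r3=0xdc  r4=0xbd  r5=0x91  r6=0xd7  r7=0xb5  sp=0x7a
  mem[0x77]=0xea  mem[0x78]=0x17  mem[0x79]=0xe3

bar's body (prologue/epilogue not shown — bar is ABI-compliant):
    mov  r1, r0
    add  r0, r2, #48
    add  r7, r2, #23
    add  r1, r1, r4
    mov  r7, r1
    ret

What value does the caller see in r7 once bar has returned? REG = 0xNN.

REG = 0xed

prologue: push r0 -> mem[0x79]=0x30, sp=0x79
prologue: push r1 -> mem[0x78]=0x25, sp=0x78
body[0] mov  r1, r0 -> r1=0x30
body[1] add  r0, r2, #48 -> r0=0x9b
body[2] add  r7, r2, #23 -> r7=0x82
body[3] add  r1, r1, r4 -> r1=0xed
body[4] mov  r7, r1 -> r7=0xed
epilogue: pop r1=0x25, sp=0x79
epilogue: pop r0=0x30, sp=0x7a
r7 is caller-saved -> body value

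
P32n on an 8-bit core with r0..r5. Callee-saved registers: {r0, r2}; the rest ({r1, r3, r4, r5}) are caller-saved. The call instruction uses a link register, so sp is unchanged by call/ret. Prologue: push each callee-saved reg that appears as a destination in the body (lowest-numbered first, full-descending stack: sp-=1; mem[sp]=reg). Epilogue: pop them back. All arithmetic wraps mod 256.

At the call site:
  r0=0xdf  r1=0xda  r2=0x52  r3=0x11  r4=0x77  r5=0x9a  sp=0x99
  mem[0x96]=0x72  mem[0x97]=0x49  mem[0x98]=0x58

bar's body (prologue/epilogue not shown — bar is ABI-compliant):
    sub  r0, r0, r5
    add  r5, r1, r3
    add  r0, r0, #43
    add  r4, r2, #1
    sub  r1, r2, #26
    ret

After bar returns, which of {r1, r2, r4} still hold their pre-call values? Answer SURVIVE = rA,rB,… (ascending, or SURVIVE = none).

SURVIVE = r2

prologue: push r0 -> mem[0x98]=0xdf, sp=0x98
body[0] sub  r0, r0, r5 -> r0=0x45
body[1] add  r5, r1, r3 -> r5=0xeb
body[2] add  r0, r0, #43 -> r0=0x70
body[3] add  r4, r2, #1 -> r4=0x53
body[4] sub  r1, r2, #26 -> r1=0x38
epilogue: pop r0=0xdf, sp=0x99
r1: caller-saved, written=True
r2: callee-saved, written=False
r4: caller-saved, written=True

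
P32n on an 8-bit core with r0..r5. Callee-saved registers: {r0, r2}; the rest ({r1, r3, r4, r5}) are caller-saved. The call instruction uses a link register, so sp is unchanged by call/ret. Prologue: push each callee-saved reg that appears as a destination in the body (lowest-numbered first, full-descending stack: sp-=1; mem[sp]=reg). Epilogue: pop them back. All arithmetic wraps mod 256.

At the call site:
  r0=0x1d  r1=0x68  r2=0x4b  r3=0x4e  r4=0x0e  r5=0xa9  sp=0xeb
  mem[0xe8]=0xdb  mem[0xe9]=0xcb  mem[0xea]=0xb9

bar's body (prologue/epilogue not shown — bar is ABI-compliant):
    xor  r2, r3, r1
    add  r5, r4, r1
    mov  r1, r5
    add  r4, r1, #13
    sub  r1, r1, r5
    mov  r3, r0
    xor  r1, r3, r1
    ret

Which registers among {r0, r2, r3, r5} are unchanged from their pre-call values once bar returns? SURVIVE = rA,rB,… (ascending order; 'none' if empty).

prologue: push r2 → mem[0xea]=0x4b, sp=0xea
body[0] xor  r2, r3, r1 → r2=0x26
body[1] add  r5, r4, r1 → r5=0x76
body[2] mov  r1, r5 → r1=0x76
body[3] add  r4, r1, #13 → r4=0x83
body[4] sub  r1, r1, r5 → r1=0x00
body[5] mov  r3, r0 → r3=0x1d
body[6] xor  r1, r3, r1 → r1=0x1d
epilogue: pop r2=0x4b, sp=0xeb
r0: callee-saved, written=False
r2: callee-saved, written=True
r3: caller-saved, written=True
r5: caller-saved, written=True

SURVIVE = r0,r2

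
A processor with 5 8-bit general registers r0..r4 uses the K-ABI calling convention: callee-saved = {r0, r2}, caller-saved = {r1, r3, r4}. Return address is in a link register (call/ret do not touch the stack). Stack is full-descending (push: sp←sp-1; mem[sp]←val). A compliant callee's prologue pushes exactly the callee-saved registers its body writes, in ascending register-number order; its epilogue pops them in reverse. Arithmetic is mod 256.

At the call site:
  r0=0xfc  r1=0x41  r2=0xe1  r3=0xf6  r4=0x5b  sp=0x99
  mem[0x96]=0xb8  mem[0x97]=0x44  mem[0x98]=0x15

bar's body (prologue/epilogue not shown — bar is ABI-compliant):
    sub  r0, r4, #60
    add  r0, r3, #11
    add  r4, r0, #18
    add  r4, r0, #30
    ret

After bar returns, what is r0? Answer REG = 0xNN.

prologue: push r0 -> mem[0x98]=0xfc, sp=0x98
body[0] sub  r0, r4, #60 -> r0=0x1f
body[1] add  r0, r3, #11 -> r0=0x01
body[2] add  r4, r0, #18 -> r4=0x13
body[3] add  r4, r0, #30 -> r4=0x1f
epilogue: pop r0=0xfc, sp=0x99
r0 is callee-saved -> restored

REG = 0xfc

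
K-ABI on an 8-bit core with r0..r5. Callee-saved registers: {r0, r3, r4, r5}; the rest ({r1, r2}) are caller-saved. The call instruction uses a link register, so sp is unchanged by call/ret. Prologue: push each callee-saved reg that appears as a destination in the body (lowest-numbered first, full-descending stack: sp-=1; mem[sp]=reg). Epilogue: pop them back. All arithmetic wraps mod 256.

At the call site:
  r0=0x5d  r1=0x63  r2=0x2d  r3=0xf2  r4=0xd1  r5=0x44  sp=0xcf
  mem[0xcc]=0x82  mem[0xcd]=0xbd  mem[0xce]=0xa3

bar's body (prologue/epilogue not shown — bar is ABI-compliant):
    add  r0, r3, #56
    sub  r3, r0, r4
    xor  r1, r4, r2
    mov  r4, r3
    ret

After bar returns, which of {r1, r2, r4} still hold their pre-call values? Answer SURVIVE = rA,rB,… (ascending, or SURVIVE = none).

SURVIVE = r2,r4

prologue: push r0 -> mem[0xce]=0x5d, sp=0xce
prologue: push r3 -> mem[0xcd]=0xf2, sp=0xcd
prologue: push r4 -> mem[0xcc]=0xd1, sp=0xcc
body[0] add  r0, r3, #56 -> r0=0x2a
body[1] sub  r3, r0, r4 -> r3=0x59
body[2] xor  r1, r4, r2 -> r1=0xfc
body[3] mov  r4, r3 -> r4=0x59
epilogue: pop r4=0xd1, sp=0xcd
epilogue: pop r3=0xf2, sp=0xce
epilogue: pop r0=0x5d, sp=0xcf
r1: caller-saved, written=True
r2: caller-saved, written=False
r4: callee-saved, written=True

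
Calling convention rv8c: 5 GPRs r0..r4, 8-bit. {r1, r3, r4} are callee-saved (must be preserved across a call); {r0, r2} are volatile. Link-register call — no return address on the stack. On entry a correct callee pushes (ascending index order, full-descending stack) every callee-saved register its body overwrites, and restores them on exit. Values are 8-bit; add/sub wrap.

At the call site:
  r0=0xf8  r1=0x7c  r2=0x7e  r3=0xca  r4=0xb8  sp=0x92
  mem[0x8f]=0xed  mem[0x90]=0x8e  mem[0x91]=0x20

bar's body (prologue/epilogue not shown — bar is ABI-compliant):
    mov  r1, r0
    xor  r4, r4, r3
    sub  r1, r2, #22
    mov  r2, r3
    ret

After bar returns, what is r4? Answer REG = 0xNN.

REG = 0xb8

prologue: push r1 -> mem[0x91]=0x7c, sp=0x91
prologue: push r4 -> mem[0x90]=0xb8, sp=0x90
body[0] mov  r1, r0 -> r1=0xf8
body[1] xor  r4, r4, r3 -> r4=0x72
body[2] sub  r1, r2, #22 -> r1=0x68
body[3] mov  r2, r3 -> r2=0xca
epilogue: pop r4=0xb8, sp=0x91
epilogue: pop r1=0x7c, sp=0x92
r4 is callee-saved -> restored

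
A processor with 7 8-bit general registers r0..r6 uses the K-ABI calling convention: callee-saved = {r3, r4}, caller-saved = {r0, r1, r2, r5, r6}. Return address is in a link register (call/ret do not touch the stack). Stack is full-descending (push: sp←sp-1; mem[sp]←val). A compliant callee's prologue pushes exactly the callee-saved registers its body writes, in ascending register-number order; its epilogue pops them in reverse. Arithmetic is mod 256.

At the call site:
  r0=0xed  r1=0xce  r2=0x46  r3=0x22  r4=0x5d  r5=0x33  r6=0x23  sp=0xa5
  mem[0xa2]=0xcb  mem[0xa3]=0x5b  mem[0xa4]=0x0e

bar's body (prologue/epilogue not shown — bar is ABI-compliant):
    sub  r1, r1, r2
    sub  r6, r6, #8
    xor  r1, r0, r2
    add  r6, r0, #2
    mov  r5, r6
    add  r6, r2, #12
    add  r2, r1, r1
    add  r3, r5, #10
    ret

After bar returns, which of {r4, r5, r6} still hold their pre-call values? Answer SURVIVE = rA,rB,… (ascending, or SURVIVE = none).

prologue: push r3 -> mem[0xa4]=0x22, sp=0xa4
body[0] sub  r1, r1, r2 -> r1=0x88
body[1] sub  r6, r6, #8 -> r6=0x1b
body[2] xor  r1, r0, r2 -> r1=0xab
body[3] add  r6, r0, #2 -> r6=0xef
body[4] mov  r5, r6 -> r5=0xef
body[5] add  r6, r2, #12 -> r6=0x52
body[6] add  r2, r1, r1 -> r2=0x56
body[7] add  r3, r5, #10 -> r3=0xf9
epilogue: pop r3=0x22, sp=0xa5
r4: callee-saved, written=False
r5: caller-saved, written=True
r6: caller-saved, written=True

SURVIVE = r4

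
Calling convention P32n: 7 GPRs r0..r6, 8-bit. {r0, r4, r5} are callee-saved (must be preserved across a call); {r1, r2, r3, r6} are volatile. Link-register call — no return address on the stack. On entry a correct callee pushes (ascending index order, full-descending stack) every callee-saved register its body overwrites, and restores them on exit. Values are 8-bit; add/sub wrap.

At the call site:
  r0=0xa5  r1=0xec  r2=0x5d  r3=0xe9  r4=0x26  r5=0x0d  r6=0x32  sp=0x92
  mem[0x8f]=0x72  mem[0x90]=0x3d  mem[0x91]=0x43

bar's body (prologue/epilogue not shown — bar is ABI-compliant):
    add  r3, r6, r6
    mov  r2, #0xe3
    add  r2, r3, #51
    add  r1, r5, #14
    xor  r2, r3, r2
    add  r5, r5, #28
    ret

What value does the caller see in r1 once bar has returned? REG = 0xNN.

REG = 0x1b

prologue: push r5 -> mem[0x91]=0x0d, sp=0x91
body[0] add  r3, r6, r6 -> r3=0x64
body[1] mov  r2, #0xe3 -> r2=0xe3
body[2] add  r2, r3, #51 -> r2=0x97
body[3] add  r1, r5, #14 -> r1=0x1b
body[4] xor  r2, r3, r2 -> r2=0xf3
body[5] add  r5, r5, #28 -> r5=0x29
epilogue: pop r5=0x0d, sp=0x92
r1 is caller-saved -> body value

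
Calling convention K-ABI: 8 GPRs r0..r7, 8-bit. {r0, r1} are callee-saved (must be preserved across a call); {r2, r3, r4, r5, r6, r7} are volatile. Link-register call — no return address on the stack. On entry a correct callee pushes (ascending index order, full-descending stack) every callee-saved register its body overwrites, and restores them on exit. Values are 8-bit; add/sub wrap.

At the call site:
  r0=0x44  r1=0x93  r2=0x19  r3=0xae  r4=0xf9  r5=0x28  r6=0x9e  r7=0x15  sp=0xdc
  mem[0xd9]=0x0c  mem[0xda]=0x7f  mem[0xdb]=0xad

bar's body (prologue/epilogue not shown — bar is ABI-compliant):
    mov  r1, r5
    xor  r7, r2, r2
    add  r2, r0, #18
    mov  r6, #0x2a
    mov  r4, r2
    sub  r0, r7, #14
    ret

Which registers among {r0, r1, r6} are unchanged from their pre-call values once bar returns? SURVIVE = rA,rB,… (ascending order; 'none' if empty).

SURVIVE = r0,r1

prologue: push r0 -> mem[0xdb]=0x44, sp=0xdb
prologue: push r1 -> mem[0xda]=0x93, sp=0xda
body[0] mov  r1, r5 -> r1=0x28
body[1] xor  r7, r2, r2 -> r7=0x00
body[2] add  r2, r0, #18 -> r2=0x56
body[3] mov  r6, #0x2a -> r6=0x2a
body[4] mov  r4, r2 -> r4=0x56
body[5] sub  r0, r7, #14 -> r0=0xf2
epilogue: pop r1=0x93, sp=0xdb
epilogue: pop r0=0x44, sp=0xdc
r0: callee-saved, written=True
r1: callee-saved, written=True
r6: caller-saved, written=True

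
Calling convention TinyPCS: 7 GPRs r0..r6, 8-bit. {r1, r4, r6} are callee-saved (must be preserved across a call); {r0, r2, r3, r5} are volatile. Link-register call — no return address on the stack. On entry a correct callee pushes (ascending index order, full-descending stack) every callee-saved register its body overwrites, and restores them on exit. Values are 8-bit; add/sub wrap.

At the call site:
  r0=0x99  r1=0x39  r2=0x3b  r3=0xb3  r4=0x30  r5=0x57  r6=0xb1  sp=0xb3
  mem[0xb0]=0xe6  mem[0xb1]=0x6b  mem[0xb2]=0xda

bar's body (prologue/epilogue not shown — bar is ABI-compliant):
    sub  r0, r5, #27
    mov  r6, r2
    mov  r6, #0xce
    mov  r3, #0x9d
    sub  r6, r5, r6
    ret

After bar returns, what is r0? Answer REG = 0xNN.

REG = 0x3c

prologue: push r6 -> mem[0xb2]=0xb1, sp=0xb2
body[0] sub  r0, r5, #27 -> r0=0x3c
body[1] mov  r6, r2 -> r6=0x3b
body[2] mov  r6, #0xce -> r6=0xce
body[3] mov  r3, #0x9d -> r3=0x9d
body[4] sub  r6, r5, r6 -> r6=0x89
epilogue: pop r6=0xb1, sp=0xb3
r0 is caller-saved -> body value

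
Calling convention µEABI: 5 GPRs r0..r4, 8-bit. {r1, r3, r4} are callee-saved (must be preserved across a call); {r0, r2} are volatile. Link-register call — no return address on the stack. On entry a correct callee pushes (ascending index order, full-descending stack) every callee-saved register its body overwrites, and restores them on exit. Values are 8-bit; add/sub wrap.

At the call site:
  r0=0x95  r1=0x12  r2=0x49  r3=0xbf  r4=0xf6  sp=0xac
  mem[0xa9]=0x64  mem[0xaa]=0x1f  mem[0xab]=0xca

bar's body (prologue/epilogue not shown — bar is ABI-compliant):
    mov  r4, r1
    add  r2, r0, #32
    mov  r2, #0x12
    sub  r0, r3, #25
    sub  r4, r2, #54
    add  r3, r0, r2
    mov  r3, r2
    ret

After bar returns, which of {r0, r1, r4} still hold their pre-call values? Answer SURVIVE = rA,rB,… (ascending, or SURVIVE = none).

prologue: push r3 -> mem[0xab]=0xbf, sp=0xab
prologue: push r4 -> mem[0xaa]=0xf6, sp=0xaa
body[0] mov  r4, r1 -> r4=0x12
body[1] add  r2, r0, #32 -> r2=0xb5
body[2] mov  r2, #0x12 -> r2=0x12
body[3] sub  r0, r3, #25 -> r0=0xa6
body[4] sub  r4, r2, #54 -> r4=0xdc
body[5] add  r3, r0, r2 -> r3=0xb8
body[6] mov  r3, r2 -> r3=0x12
epilogue: pop r4=0xf6, sp=0xab
epilogue: pop r3=0xbf, sp=0xac
r0: caller-saved, written=True
r1: callee-saved, written=False
r4: callee-saved, written=True

SURVIVE = r1,r4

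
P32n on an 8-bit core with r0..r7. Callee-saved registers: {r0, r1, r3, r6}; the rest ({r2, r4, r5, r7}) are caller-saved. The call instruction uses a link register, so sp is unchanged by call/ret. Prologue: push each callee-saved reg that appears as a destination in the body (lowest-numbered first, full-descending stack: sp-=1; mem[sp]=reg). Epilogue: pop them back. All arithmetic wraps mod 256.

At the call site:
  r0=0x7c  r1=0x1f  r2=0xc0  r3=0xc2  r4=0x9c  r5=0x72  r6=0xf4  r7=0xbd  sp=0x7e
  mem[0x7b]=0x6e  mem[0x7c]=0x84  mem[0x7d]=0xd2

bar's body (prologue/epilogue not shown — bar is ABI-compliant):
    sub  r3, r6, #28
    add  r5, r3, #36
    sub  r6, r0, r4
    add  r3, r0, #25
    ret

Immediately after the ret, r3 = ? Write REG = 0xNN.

REG = 0xc2

prologue: push r3 -> mem[0x7d]=0xc2, sp=0x7d
prologue: push r6 -> mem[0x7c]=0xf4, sp=0x7c
body[0] sub  r3, r6, #28 -> r3=0xd8
body[1] add  r5, r3, #36 -> r5=0xfc
body[2] sub  r6, r0, r4 -> r6=0xe0
body[3] add  r3, r0, #25 -> r3=0x95
epilogue: pop r6=0xf4, sp=0x7d
epilogue: pop r3=0xc2, sp=0x7e
r3 is callee-saved -> restored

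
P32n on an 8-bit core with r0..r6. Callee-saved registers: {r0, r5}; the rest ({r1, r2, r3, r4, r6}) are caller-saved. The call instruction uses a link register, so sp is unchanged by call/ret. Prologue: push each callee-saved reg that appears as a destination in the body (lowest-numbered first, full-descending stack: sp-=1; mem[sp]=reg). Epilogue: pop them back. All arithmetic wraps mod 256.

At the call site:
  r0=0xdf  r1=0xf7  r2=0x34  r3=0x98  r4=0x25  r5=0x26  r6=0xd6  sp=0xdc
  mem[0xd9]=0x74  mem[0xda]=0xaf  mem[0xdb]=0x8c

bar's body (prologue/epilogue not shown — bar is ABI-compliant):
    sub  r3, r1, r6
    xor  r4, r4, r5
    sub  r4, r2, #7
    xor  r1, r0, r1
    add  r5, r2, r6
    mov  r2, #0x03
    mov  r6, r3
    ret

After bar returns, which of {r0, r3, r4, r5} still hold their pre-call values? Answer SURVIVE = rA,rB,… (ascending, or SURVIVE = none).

SURVIVE = r0,r5

prologue: push r5 -> mem[0xdb]=0x26, sp=0xdb
body[0] sub  r3, r1, r6 -> r3=0x21
body[1] xor  r4, r4, r5 -> r4=0x03
body[2] sub  r4, r2, #7 -> r4=0x2d
body[3] xor  r1, r0, r1 -> r1=0x28
body[4] add  r5, r2, r6 -> r5=0x0a
body[5] mov  r2, #0x03 -> r2=0x03
body[6] mov  r6, r3 -> r6=0x21
epilogue: pop r5=0x26, sp=0xdc
r0: callee-saved, written=False
r3: caller-saved, written=True
r4: caller-saved, written=True
r5: callee-saved, written=True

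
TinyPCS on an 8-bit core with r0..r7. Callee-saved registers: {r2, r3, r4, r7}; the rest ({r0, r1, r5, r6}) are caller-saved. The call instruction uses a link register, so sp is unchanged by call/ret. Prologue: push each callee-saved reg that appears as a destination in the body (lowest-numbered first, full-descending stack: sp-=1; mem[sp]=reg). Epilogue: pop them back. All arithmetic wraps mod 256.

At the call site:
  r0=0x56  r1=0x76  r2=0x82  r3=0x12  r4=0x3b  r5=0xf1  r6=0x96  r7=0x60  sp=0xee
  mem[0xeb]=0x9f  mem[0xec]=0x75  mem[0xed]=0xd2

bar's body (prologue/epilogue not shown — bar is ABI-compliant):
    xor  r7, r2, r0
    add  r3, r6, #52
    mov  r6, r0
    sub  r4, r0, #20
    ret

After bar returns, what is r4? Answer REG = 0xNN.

REG = 0x3b

prologue: push r3 -> mem[0xed]=0x12, sp=0xed
prologue: push r4 -> mem[0xec]=0x3b, sp=0xec
prologue: push r7 -> mem[0xeb]=0x60, sp=0xeb
body[0] xor  r7, r2, r0 -> r7=0xd4
body[1] add  r3, r6, #52 -> r3=0xca
body[2] mov  r6, r0 -> r6=0x56
body[3] sub  r4, r0, #20 -> r4=0x42
epilogue: pop r7=0x60, sp=0xec
epilogue: pop r4=0x3b, sp=0xed
epilogue: pop r3=0x12, sp=0xee
r4 is callee-saved -> restored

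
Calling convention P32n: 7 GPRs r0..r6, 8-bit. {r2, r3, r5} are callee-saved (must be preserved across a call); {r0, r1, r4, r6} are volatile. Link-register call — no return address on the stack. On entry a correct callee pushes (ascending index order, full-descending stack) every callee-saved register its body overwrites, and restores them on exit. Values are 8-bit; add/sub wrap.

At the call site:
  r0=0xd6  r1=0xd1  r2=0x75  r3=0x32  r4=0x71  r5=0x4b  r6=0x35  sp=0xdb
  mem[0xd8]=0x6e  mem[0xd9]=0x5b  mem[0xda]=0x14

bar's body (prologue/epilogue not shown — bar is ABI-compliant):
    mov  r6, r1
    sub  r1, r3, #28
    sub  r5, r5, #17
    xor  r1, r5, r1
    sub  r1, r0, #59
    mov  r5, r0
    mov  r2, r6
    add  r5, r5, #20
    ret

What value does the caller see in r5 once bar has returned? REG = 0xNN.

prologue: push r2 → mem[0xda]=0x75, sp=0xda
prologue: push r5 → mem[0xd9]=0x4b, sp=0xd9
body[0] mov  r6, r1 → r6=0xd1
body[1] sub  r1, r3, #28 → r1=0x16
body[2] sub  r5, r5, #17 → r5=0x3a
body[3] xor  r1, r5, r1 → r1=0x2c
body[4] sub  r1, r0, #59 → r1=0x9b
body[5] mov  r5, r0 → r5=0xd6
body[6] mov  r2, r6 → r2=0xd1
body[7] add  r5, r5, #20 → r5=0xea
epilogue: pop r5=0x4b, sp=0xda
epilogue: pop r2=0x75, sp=0xdb
r5 is callee-saved → restored

REG = 0x4b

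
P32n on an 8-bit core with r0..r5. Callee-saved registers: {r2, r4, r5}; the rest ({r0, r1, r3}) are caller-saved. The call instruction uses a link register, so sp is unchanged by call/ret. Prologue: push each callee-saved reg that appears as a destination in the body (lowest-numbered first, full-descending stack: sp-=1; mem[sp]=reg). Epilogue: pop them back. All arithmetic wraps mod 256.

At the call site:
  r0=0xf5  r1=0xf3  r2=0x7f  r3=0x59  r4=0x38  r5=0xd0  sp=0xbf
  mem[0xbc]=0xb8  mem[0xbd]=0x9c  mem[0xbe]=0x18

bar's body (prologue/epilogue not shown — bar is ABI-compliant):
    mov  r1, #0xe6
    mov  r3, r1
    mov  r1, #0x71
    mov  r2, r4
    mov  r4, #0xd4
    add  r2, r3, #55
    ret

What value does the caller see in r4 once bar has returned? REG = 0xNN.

REG = 0x38

prologue: push r2 → mem[0xbe]=0x7f, sp=0xbe
prologue: push r4 → mem[0xbd]=0x38, sp=0xbd
body[0] mov  r1, #0xe6 → r1=0xe6
body[1] mov  r3, r1 → r3=0xe6
body[2] mov  r1, #0x71 → r1=0x71
body[3] mov  r2, r4 → r2=0x38
body[4] mov  r4, #0xd4 → r4=0xd4
body[5] add  r2, r3, #55 → r2=0x1d
epilogue: pop r4=0x38, sp=0xbe
epilogue: pop r2=0x7f, sp=0xbf
r4 is callee-saved → restored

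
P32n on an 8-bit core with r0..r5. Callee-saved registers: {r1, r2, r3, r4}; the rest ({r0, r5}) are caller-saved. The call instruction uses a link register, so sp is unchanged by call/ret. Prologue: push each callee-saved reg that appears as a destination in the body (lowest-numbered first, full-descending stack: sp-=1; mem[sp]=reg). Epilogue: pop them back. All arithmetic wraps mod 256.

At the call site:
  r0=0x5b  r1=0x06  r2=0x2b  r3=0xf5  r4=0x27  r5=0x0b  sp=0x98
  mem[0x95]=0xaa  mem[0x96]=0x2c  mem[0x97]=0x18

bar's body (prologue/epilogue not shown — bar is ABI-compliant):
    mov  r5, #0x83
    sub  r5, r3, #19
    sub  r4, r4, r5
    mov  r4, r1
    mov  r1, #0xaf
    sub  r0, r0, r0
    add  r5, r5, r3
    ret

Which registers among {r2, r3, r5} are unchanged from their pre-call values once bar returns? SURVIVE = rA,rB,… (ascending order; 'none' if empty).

SURVIVE = r2,r3

prologue: push r1 -> mem[0x97]=0x06, sp=0x97
prologue: push r4 -> mem[0x96]=0x27, sp=0x96
body[0] mov  r5, #0x83 -> r5=0x83
body[1] sub  r5, r3, #19 -> r5=0xe2
body[2] sub  r4, r4, r5 -> r4=0x45
body[3] mov  r4, r1 -> r4=0x06
body[4] mov  r1, #0xaf -> r1=0xaf
body[5] sub  r0, r0, r0 -> r0=0x00
body[6] add  r5, r5, r3 -> r5=0xd7
epilogue: pop r4=0x27, sp=0x97
epilogue: pop r1=0x06, sp=0x98
r2: callee-saved, written=False
r3: callee-saved, written=False
r5: caller-saved, written=True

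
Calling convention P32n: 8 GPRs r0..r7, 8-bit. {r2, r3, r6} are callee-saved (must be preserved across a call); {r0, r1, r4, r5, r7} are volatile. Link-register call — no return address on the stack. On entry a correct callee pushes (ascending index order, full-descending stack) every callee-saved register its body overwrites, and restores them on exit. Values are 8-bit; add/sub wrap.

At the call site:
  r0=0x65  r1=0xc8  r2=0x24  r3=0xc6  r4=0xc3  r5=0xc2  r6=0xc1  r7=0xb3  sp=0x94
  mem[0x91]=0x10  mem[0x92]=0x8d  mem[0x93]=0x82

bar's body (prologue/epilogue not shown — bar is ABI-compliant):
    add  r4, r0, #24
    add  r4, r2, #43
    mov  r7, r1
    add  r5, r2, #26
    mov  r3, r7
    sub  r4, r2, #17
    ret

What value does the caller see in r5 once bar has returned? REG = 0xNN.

REG = 0x3e

prologue: push r3 → mem[0x93]=0xc6, sp=0x93
body[0] add  r4, r0, #24 → r4=0x7d
body[1] add  r4, r2, #43 → r4=0x4f
body[2] mov  r7, r1 → r7=0xc8
body[3] add  r5, r2, #26 → r5=0x3e
body[4] mov  r3, r7 → r3=0xc8
body[5] sub  r4, r2, #17 → r4=0x13
epilogue: pop r3=0xc6, sp=0x94
r5 is caller-saved → body value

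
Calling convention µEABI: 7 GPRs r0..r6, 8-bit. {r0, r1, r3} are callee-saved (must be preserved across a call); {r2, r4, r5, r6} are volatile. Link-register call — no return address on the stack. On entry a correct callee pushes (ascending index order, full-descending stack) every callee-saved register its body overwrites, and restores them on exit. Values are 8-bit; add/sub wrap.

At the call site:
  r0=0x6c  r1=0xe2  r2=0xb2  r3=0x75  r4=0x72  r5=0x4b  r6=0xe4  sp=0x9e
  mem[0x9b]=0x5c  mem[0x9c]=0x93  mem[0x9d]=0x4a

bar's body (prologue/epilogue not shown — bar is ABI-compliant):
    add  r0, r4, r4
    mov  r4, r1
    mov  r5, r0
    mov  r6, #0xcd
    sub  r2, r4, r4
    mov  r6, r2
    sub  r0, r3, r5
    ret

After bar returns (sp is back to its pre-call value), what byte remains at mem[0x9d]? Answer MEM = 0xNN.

MEM = 0x6c

prologue: push r0 -> mem[0x9d]=0x6c, sp=0x9d
body[0] add  r0, r4, r4 -> r0=0xe4
body[1] mov  r4, r1 -> r4=0xe2
body[2] mov  r5, r0 -> r5=0xe4
body[3] mov  r6, #0xcd -> r6=0xcd
body[4] sub  r2, r4, r4 -> r2=0x00
body[5] mov  r6, r2 -> r6=0x00
body[6] sub  r0, r3, r5 -> r0=0x91
epilogue: pop r0=0x6c, sp=0x9e
prologue pushed ['r0'] at ['0x9d']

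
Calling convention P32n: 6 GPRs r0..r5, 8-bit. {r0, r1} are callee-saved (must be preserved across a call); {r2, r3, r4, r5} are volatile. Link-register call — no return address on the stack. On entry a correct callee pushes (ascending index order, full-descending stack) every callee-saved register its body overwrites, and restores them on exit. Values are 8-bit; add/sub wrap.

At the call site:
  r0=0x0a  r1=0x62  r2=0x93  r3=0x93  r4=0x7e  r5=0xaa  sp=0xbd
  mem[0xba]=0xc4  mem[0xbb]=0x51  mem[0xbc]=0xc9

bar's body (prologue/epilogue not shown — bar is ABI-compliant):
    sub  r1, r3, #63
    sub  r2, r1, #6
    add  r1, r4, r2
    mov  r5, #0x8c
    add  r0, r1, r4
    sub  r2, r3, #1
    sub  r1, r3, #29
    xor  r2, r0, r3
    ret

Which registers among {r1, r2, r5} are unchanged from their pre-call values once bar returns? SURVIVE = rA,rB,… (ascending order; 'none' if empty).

SURVIVE = r1

prologue: push r0 -> mem[0xbc]=0x0a, sp=0xbc
prologue: push r1 -> mem[0xbb]=0x62, sp=0xbb
body[0] sub  r1, r3, #63 -> r1=0x54
body[1] sub  r2, r1, #6 -> r2=0x4e
body[2] add  r1, r4, r2 -> r1=0xcc
body[3] mov  r5, #0x8c -> r5=0x8c
body[4] add  r0, r1, r4 -> r0=0x4a
body[5] sub  r2, r3, #1 -> r2=0x92
body[6] sub  r1, r3, #29 -> r1=0x76
body[7] xor  r2, r0, r3 -> r2=0xd9
epilogue: pop r1=0x62, sp=0xbc
epilogue: pop r0=0x0a, sp=0xbd
r1: callee-saved, written=True
r2: caller-saved, written=True
r5: caller-saved, written=True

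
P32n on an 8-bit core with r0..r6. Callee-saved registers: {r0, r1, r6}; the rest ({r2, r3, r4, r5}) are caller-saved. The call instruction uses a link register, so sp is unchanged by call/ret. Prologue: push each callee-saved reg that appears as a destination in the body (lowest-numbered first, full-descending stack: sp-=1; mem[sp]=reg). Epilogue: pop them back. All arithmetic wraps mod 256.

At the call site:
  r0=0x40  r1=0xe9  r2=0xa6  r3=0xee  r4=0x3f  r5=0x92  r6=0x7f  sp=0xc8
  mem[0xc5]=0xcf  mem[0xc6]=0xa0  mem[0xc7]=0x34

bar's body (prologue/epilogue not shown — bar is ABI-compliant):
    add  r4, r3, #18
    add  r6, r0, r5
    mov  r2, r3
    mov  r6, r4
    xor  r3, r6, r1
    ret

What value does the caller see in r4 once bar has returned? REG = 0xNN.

REG = 0x00

prologue: push r6 -> mem[0xc7]=0x7f, sp=0xc7
body[0] add  r4, r3, #18 -> r4=0x00
body[1] add  r6, r0, r5 -> r6=0xd2
body[2] mov  r2, r3 -> r2=0xee
body[3] mov  r6, r4 -> r6=0x00
body[4] xor  r3, r6, r1 -> r3=0xe9
epilogue: pop r6=0x7f, sp=0xc8
r4 is caller-saved -> body value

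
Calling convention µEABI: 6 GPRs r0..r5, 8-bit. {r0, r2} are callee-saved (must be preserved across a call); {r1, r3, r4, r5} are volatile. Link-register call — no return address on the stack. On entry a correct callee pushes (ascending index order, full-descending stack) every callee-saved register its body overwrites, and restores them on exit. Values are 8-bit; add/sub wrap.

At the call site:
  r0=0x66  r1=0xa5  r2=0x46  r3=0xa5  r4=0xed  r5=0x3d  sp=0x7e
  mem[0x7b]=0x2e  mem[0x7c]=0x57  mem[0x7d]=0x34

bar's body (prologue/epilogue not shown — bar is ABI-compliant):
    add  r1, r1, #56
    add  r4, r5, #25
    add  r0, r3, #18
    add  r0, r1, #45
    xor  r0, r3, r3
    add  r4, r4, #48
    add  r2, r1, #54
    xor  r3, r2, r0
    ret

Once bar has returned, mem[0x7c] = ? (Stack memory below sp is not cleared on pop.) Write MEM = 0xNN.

prologue: push r0 -> mem[0x7d]=0x66, sp=0x7d
prologue: push r2 -> mem[0x7c]=0x46, sp=0x7c
body[0] add  r1, r1, #56 -> r1=0xdd
body[1] add  r4, r5, #25 -> r4=0x56
body[2] add  r0, r3, #18 -> r0=0xb7
body[3] add  r0, r1, #45 -> r0=0x0a
body[4] xor  r0, r3, r3 -> r0=0x00
body[5] add  r4, r4, #48 -> r4=0x86
body[6] add  r2, r1, #54 -> r2=0x13
body[7] xor  r3, r2, r0 -> r3=0x13
epilogue: pop r2=0x46, sp=0x7d
epilogue: pop r0=0x66, sp=0x7e
prologue pushed ['r0', 'r2'] at ['0x7d', '0x7c']

MEM = 0x46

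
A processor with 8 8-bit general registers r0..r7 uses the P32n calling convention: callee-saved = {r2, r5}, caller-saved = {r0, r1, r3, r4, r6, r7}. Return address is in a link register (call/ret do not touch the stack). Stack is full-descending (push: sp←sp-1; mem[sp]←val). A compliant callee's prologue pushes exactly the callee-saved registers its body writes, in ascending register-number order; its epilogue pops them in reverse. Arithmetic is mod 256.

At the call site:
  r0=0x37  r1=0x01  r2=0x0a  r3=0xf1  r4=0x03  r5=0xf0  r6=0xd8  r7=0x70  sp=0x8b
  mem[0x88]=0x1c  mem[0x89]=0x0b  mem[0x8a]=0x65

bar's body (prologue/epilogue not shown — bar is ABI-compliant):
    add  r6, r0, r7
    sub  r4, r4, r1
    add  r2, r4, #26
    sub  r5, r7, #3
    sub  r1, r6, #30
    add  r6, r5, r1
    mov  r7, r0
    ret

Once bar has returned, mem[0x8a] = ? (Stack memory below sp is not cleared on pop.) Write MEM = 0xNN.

prologue: push r2 -> mem[0x8a]=0x0a, sp=0x8a
prologue: push r5 -> mem[0x89]=0xf0, sp=0x89
body[0] add  r6, r0, r7 -> r6=0xa7
body[1] sub  r4, r4, r1 -> r4=0x02
body[2] add  r2, r4, #26 -> r2=0x1c
body[3] sub  r5, r7, #3 -> r5=0x6d
body[4] sub  r1, r6, #30 -> r1=0x89
body[5] add  r6, r5, r1 -> r6=0xf6
body[6] mov  r7, r0 -> r7=0x37
epilogue: pop r5=0xf0, sp=0x8a
epilogue: pop r2=0x0a, sp=0x8b
prologue pushed ['r2', 'r5'] at ['0x8a', '0x89']

MEM = 0x0a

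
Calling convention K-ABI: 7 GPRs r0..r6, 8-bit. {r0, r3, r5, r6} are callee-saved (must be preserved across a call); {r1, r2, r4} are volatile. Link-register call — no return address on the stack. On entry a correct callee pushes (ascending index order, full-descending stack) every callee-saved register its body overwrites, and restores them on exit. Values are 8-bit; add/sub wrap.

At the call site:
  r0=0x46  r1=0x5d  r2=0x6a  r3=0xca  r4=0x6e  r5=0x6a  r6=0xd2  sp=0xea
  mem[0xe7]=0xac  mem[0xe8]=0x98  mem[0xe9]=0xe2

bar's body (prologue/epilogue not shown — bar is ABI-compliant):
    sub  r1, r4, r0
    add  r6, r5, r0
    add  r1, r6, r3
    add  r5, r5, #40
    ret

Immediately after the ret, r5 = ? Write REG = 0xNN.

REG = 0x6a

prologue: push r5 → mem[0xe9]=0x6a, sp=0xe9
prologue: push r6 → mem[0xe8]=0xd2, sp=0xe8
body[0] sub  r1, r4, r0 → r1=0x28
body[1] add  r6, r5, r0 → r6=0xb0
body[2] add  r1, r6, r3 → r1=0x7a
body[3] add  r5, r5, #40 → r5=0x92
epilogue: pop r6=0xd2, sp=0xe9
epilogue: pop r5=0x6a, sp=0xea
r5 is callee-saved → restored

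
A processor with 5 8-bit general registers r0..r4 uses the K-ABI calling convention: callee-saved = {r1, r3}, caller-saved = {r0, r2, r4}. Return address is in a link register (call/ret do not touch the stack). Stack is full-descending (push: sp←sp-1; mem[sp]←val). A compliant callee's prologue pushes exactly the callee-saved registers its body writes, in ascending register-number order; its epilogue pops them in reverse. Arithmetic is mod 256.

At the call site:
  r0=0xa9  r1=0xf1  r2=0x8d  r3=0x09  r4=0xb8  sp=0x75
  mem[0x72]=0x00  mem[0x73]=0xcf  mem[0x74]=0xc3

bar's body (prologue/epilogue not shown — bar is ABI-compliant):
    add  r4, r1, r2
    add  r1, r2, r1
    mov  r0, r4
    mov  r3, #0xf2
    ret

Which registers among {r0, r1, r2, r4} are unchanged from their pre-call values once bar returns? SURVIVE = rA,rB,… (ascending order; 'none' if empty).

SURVIVE = r1,r2

prologue: push r1 -> mem[0x74]=0xf1, sp=0x74
prologue: push r3 -> mem[0x73]=0x09, sp=0x73
body[0] add  r4, r1, r2 -> r4=0x7e
body[1] add  r1, r2, r1 -> r1=0x7e
body[2] mov  r0, r4 -> r0=0x7e
body[3] mov  r3, #0xf2 -> r3=0xf2
epilogue: pop r3=0x09, sp=0x74
epilogue: pop r1=0xf1, sp=0x75
r0: caller-saved, written=True
r1: callee-saved, written=True
r2: caller-saved, written=False
r4: caller-saved, written=True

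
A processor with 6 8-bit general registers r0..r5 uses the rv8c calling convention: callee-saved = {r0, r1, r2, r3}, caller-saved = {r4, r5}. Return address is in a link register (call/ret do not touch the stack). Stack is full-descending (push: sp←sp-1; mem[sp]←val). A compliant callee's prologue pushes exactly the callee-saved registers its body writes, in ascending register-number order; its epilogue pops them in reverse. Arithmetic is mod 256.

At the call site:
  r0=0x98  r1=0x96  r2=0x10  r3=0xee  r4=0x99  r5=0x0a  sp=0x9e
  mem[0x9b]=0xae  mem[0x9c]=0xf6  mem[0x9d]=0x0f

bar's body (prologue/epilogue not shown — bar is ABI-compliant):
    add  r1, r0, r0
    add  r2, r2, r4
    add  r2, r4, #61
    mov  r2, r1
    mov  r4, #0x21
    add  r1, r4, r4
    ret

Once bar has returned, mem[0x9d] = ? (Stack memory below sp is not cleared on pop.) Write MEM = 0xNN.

MEM = 0x96

prologue: push r1 -> mem[0x9d]=0x96, sp=0x9d
prologue: push r2 -> mem[0x9c]=0x10, sp=0x9c
body[0] add  r1, r0, r0 -> r1=0x30
body[1] add  r2, r2, r4 -> r2=0xa9
body[2] add  r2, r4, #61 -> r2=0xd6
body[3] mov  r2, r1 -> r2=0x30
body[4] mov  r4, #0x21 -> r4=0x21
body[5] add  r1, r4, r4 -> r1=0x42
epilogue: pop r2=0x10, sp=0x9d
epilogue: pop r1=0x96, sp=0x9e
prologue pushed ['r1', 'r2'] at ['0x9d', '0x9c']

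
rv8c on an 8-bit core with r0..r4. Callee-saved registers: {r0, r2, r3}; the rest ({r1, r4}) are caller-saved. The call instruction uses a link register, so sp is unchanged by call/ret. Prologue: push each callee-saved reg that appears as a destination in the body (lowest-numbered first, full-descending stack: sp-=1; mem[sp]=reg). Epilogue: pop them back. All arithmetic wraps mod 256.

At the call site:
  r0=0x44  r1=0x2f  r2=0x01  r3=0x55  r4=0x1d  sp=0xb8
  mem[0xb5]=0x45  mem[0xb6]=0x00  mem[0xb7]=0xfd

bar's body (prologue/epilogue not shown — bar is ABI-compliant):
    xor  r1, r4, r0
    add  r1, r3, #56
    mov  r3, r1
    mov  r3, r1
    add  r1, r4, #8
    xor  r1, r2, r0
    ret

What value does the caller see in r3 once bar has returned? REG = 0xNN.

REG = 0x55

prologue: push r3 -> mem[0xb7]=0x55, sp=0xb7
body[0] xor  r1, r4, r0 -> r1=0x59
body[1] add  r1, r3, #56 -> r1=0x8d
body[2] mov  r3, r1 -> r3=0x8d
body[3] mov  r3, r1 -> r3=0x8d
body[4] add  r1, r4, #8 -> r1=0x25
body[5] xor  r1, r2, r0 -> r1=0x45
epilogue: pop r3=0x55, sp=0xb8
r3 is callee-saved -> restored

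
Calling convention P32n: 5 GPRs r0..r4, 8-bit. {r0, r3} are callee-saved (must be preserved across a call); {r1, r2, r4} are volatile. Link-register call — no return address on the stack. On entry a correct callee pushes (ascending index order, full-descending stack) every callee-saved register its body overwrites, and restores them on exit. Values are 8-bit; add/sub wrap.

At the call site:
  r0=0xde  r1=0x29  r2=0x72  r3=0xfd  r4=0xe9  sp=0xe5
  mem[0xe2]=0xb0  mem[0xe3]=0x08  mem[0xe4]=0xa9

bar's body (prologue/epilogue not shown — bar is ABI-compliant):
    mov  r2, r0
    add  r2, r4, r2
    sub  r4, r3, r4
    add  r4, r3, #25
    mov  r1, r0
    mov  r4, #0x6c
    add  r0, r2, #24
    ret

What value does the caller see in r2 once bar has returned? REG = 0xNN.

prologue: push r0 → mem[0xe4]=0xde, sp=0xe4
body[0] mov  r2, r0 → r2=0xde
body[1] add  r2, r4, r2 → r2=0xc7
body[2] sub  r4, r3, r4 → r4=0x14
body[3] add  r4, r3, #25 → r4=0x16
body[4] mov  r1, r0 → r1=0xde
body[5] mov  r4, #0x6c → r4=0x6c
body[6] add  r0, r2, #24 → r0=0xdf
epilogue: pop r0=0xde, sp=0xe5
r2 is caller-saved → body value

REG = 0xc7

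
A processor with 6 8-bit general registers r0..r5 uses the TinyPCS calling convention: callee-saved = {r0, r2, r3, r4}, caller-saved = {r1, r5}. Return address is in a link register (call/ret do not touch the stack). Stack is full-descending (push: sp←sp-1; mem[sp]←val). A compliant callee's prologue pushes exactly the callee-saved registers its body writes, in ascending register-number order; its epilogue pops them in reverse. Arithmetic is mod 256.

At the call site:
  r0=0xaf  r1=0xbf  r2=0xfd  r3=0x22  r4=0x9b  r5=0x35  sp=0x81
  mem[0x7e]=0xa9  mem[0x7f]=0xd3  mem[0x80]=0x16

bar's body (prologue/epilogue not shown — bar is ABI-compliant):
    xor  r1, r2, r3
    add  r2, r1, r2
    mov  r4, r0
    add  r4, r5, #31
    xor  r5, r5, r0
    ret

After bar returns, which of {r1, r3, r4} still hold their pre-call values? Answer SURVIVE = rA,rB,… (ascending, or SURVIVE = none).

SURVIVE = r3,r4

prologue: push r2 -> mem[0x80]=0xfd, sp=0x80
prologue: push r4 -> mem[0x7f]=0x9b, sp=0x7f
body[0] xor  r1, r2, r3 -> r1=0xdf
body[1] add  r2, r1, r2 -> r2=0xdc
body[2] mov  r4, r0 -> r4=0xaf
body[3] add  r4, r5, #31 -> r4=0x54
body[4] xor  r5, r5, r0 -> r5=0x9a
epilogue: pop r4=0x9b, sp=0x80
epilogue: pop r2=0xfd, sp=0x81
r1: caller-saved, written=True
r3: callee-saved, written=False
r4: callee-saved, written=True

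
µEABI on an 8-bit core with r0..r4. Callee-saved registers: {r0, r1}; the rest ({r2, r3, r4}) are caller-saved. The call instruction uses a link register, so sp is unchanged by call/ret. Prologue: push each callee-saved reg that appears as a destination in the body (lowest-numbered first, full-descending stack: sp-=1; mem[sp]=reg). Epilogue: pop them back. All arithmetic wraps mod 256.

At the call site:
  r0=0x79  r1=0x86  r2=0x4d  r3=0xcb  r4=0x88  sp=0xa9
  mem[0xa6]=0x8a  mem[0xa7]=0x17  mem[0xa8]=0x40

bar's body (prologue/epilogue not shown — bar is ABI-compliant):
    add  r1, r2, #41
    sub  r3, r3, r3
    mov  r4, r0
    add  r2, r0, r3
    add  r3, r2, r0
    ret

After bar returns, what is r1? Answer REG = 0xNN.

REG = 0x86

prologue: push r1 -> mem[0xa8]=0x86, sp=0xa8
body[0] add  r1, r2, #41 -> r1=0x76
body[1] sub  r3, r3, r3 -> r3=0x00
body[2] mov  r4, r0 -> r4=0x79
body[3] add  r2, r0, r3 -> r2=0x79
body[4] add  r3, r2, r0 -> r3=0xf2
epilogue: pop r1=0x86, sp=0xa9
r1 is callee-saved -> restored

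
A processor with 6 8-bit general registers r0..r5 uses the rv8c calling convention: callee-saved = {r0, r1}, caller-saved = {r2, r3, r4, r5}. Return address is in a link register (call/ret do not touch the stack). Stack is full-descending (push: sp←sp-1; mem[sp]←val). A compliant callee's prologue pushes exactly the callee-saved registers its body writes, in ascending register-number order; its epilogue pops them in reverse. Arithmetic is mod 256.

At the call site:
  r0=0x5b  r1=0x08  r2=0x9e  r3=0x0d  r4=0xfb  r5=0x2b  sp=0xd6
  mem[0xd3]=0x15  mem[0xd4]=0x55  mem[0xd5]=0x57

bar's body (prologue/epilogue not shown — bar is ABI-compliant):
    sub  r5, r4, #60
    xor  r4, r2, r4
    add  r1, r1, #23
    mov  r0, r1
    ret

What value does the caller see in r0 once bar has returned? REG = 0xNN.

REG = 0x5b

prologue: push r0 → mem[0xd5]=0x5b, sp=0xd5
prologue: push r1 → mem[0xd4]=0x08, sp=0xd4
body[0] sub  r5, r4, #60 → r5=0xbf
body[1] xor  r4, r2, r4 → r4=0x65
body[2] add  r1, r1, #23 → r1=0x1f
body[3] mov  r0, r1 → r0=0x1f
epilogue: pop r1=0x08, sp=0xd5
epilogue: pop r0=0x5b, sp=0xd6
r0 is callee-saved → restored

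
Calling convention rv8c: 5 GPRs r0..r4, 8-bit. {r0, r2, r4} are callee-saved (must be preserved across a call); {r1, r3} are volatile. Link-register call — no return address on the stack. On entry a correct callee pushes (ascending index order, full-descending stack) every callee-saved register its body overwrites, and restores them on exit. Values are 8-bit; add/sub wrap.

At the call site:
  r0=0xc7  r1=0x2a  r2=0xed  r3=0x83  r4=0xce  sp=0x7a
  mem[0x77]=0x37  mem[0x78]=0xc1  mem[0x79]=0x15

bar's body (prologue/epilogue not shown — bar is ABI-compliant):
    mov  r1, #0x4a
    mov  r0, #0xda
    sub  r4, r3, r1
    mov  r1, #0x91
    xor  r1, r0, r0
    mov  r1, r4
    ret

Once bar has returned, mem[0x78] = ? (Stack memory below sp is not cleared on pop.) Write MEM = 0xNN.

MEM = 0xce

prologue: push r0 -> mem[0x79]=0xc7, sp=0x79
prologue: push r4 -> mem[0x78]=0xce, sp=0x78
body[0] mov  r1, #0x4a -> r1=0x4a
body[1] mov  r0, #0xda -> r0=0xda
body[2] sub  r4, r3, r1 -> r4=0x39
body[3] mov  r1, #0x91 -> r1=0x91
body[4] xor  r1, r0, r0 -> r1=0x00
body[5] mov  r1, r4 -> r1=0x39
epilogue: pop r4=0xce, sp=0x79
epilogue: pop r0=0xc7, sp=0x7a
prologue pushed ['r0', 'r4'] at ['0x79', '0x78']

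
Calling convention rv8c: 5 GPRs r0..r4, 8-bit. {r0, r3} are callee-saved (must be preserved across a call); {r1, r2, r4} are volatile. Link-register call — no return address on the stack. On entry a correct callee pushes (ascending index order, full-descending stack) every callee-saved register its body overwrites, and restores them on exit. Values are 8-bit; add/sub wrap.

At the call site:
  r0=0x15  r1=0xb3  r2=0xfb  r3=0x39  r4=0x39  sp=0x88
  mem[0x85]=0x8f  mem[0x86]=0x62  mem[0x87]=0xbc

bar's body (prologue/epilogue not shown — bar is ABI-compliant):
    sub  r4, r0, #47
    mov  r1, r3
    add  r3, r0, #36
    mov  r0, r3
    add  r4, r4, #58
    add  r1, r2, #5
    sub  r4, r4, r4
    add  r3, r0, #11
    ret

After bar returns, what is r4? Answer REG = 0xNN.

REG = 0x00

prologue: push r0 -> mem[0x87]=0x15, sp=0x87
prologue: push r3 -> mem[0x86]=0x39, sp=0x86
body[0] sub  r4, r0, #47 -> r4=0xe6
body[1] mov  r1, r3 -> r1=0x39
body[2] add  r3, r0, #36 -> r3=0x39
body[3] mov  r0, r3 -> r0=0x39
body[4] add  r4, r4, #58 -> r4=0x20
body[5] add  r1, r2, #5 -> r1=0x00
body[6] sub  r4, r4, r4 -> r4=0x00
body[7] add  r3, r0, #11 -> r3=0x44
epilogue: pop r3=0x39, sp=0x87
epilogue: pop r0=0x15, sp=0x88
r4 is caller-saved -> body value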